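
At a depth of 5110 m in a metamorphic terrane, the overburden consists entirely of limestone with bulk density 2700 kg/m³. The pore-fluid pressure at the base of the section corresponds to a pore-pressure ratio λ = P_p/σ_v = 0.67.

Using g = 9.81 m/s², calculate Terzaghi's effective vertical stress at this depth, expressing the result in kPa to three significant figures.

Overburden (lithostatic) stress σ_v:
limestone: 2700 kg/m³ × 9.81 m/s² × 5110 m = 1.353×10^8 Pa = 135.3 MPa
Pore pressure P_p = λ·σ_v = 0.67 × 135.3 MPa = 90.68 MPa
Effective stress σ' = σ_v − P_p = 135.3 − 90.68 = 44.665 MPa = 44665 kPa

44700 kPa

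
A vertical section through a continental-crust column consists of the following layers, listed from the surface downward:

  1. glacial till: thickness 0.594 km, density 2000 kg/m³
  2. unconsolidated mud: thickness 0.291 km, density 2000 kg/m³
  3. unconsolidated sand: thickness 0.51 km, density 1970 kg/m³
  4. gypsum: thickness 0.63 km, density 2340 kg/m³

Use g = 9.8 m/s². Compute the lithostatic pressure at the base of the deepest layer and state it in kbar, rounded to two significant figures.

0.42 kbar

glacial till: 2000 kg/m³ × 9.8 m/s² × 594 m = 1.164×10^7 Pa = 0.1164 kbar
unconsolidated mud: 2000 kg/m³ × 9.8 m/s² × 291 m = 5.704×10^6 Pa = 0.05704 kbar
unconsolidated sand: 1970 kg/m³ × 9.8 m/s² × 510 m = 9.846×10^6 Pa = 0.09846 kbar
gypsum: 2340 kg/m³ × 9.8 m/s² × 630 m = 1.445×10^7 Pa = 0.1445 kbar
Total = 0.1164 + 0.05704 + 0.09846 + 0.1445 = 0.41639 kbar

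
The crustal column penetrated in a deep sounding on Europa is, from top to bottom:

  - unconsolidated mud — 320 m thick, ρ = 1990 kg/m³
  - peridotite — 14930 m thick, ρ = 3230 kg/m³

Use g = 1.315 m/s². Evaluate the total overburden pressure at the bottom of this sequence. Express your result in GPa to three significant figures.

0.0643 GPa

unconsolidated mud: 1990 kg/m³ × 1.315 m/s² × 320 m = 8.374×10^5 Pa = 8.374×10^-4 GPa
peridotite: 3230 kg/m³ × 1.315 m/s² × 14930 m = 6.341×10^7 Pa = 0.06341 GPa
Total = 8.374×10^-4 + 0.06341 = 0.064252 GPa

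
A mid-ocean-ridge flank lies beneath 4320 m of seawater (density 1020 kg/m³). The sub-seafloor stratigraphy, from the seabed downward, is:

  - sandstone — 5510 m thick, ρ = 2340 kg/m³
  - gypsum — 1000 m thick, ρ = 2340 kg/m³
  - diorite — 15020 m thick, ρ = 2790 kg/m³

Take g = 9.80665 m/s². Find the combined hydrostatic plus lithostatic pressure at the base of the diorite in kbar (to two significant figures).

seawater: 1020 kg/m³ × 9.80665 m/s² × 4320 m = 4.321×10^7 Pa = 0.4321 kbar
sandstone: 2340 kg/m³ × 9.80665 m/s² × 5510 m = 1.264×10^8 Pa = 1.264 kbar
gypsum: 2340 kg/m³ × 9.80665 m/s² × 1000 m = 2.295×10^7 Pa = 0.2295 kbar
diorite: 2790 kg/m³ × 9.80665 m/s² × 15020 m = 4.110×10^8 Pa = 4.110 kbar
Total = 0.4321 + 1.264 + 0.2295 + 4.110 = 6.0356 kbar

6.0 kbar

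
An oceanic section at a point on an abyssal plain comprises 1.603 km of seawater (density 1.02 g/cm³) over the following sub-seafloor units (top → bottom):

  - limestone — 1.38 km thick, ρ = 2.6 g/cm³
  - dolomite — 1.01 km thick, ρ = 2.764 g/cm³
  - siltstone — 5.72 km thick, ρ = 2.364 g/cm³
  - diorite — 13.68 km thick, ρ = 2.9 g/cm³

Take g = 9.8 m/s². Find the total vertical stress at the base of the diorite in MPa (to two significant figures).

seawater: 1020 kg/m³ × 9.8 m/s² × 1603 m = 1.602×10^7 Pa = 16.02 MPa
limestone: 2600 kg/m³ × 9.8 m/s² × 1380 m = 3.516×10^7 Pa = 35.16 MPa
dolomite: 2764 kg/m³ × 9.8 m/s² × 1010 m = 2.736×10^7 Pa = 27.36 MPa
siltstone: 2364 kg/m³ × 9.8 m/s² × 5720 m = 1.325×10^8 Pa = 132.5 MPa
diorite: 2900 kg/m³ × 9.8 m/s² × 13680 m = 3.888×10^8 Pa = 388.8 MPa
Total = 16.02 + 35.16 + 27.36 + 132.5 + 388.8 = 599.85 MPa

600 MPa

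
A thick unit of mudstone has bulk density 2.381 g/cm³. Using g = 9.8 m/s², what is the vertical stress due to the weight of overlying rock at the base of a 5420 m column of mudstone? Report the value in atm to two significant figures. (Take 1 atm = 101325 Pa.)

1200 atm

mudstone: 2381 kg/m³ × 9.8 m/s² × 5420 m = 1.265×10^8 Pa = 1248 atm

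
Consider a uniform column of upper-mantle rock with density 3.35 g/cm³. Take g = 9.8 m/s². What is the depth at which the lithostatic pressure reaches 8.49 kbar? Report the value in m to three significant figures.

25900 m

h = P/(ρg) = 8.49 kbar / (3350 kg/m³ × 9.8 m/s²) = 8.490×10^8 Pa / 32830 Pa/m = 25860 m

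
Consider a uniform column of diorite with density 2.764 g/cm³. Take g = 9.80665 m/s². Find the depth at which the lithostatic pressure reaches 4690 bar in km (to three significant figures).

17.3 km

h = P/(ρg) = 4690 bar / (2764 kg/m³ × 9.80665 m/s²) = 4.690×10^8 Pa / 27106 Pa/m = 17303 m
= 17.303 km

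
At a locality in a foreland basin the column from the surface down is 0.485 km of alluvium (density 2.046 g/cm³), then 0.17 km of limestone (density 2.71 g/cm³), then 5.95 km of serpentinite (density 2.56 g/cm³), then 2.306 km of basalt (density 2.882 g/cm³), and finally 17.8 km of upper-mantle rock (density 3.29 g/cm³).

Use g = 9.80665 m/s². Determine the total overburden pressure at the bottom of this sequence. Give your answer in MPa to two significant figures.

alluvium: 2046 kg/m³ × 9.80665 m/s² × 485 m = 9.731×10^6 Pa = 9.731 MPa
limestone: 2710 kg/m³ × 9.80665 m/s² × 170 m = 4.518×10^6 Pa = 4.518 MPa
serpentinite: 2560 kg/m³ × 9.80665 m/s² × 5950 m = 1.494×10^8 Pa = 149.4 MPa
basalt: 2882 kg/m³ × 9.80665 m/s² × 2306 m = 6.517×10^7 Pa = 65.17 MPa
upper-mantle rock: 3290 kg/m³ × 9.80665 m/s² × 17800 m = 5.743×10^8 Pa = 574.3 MPa
Total = 9.731 + 4.518 + 149.4 + 65.17 + 574.3 = 803.10 MPa

800 MPa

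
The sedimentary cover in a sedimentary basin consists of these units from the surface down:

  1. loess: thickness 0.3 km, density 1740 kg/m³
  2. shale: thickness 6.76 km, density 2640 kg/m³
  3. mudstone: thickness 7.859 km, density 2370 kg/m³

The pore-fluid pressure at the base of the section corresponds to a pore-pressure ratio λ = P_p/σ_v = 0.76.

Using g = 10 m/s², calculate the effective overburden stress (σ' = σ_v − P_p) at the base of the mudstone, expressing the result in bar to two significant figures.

Overburden (lithostatic) stress σ_v:
loess: 1740 kg/m³ × 10 m/s² × 300 m = 5.220×10^6 Pa = 5.220 MPa
shale: 2640 kg/m³ × 10 m/s² × 6760 m = 1.785×10^8 Pa = 178.5 MPa
mudstone: 2370 kg/m³ × 10 m/s² × 7859 m = 1.863×10^8 Pa = 186.3 MPa
Total = 5.220 + 178.5 + 186.3 = 369.94 MPa
Pore pressure P_p = λ·σ_v = 0.76 × 369.9 MPa = 281.2 MPa
Effective stress σ' = σ_v − P_p = 369.9 − 281.2 = 88.786 MPa = 887.86 bar

890 bar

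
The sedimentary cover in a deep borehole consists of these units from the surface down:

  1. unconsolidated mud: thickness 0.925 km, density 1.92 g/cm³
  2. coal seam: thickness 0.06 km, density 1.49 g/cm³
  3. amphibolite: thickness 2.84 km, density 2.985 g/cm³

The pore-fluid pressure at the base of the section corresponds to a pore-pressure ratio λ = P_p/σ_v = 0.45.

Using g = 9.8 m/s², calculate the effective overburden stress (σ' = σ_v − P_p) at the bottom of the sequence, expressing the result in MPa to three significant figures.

Overburden (lithostatic) stress σ_v:
unconsolidated mud: 1920 kg/m³ × 9.8 m/s² × 925 m = 1.740×10^7 Pa = 17.40 MPa
coal seam: 1490 kg/m³ × 9.8 m/s² × 60 m = 8.761×10^5 Pa = 0.8761 MPa
amphibolite: 2985 kg/m³ × 9.8 m/s² × 2840 m = 8.308×10^7 Pa = 83.08 MPa
Total = 17.40 + 0.8761 + 83.08 = 101.36 MPa
Pore pressure P_p = λ·σ_v = 0.45 × 101.4 MPa = 45.61 MPa
Effective stress σ' = σ_v − P_p = 101.4 − 45.61 = 55.748 MPa

55.7 MPa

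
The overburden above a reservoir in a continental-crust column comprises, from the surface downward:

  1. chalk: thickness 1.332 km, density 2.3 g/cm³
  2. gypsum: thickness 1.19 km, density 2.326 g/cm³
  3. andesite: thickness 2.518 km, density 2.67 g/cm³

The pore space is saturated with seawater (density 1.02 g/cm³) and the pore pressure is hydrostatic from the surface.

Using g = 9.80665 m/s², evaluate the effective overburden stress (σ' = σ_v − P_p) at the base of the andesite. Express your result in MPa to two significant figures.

Overburden (lithostatic) stress σ_v:
chalk: 2300 kg/m³ × 9.80665 m/s² × 1332 m = 3.004×10^7 Pa = 30.04 MPa
gypsum: 2326 kg/m³ × 9.80665 m/s² × 1190 m = 2.714×10^7 Pa = 27.14 MPa
andesite: 2670 kg/m³ × 9.80665 m/s² × 2518 m = 6.593×10^7 Pa = 65.93 MPa
Total = 30.04 + 27.14 + 65.93 = 123.12 MPa
Pore pressure P_p = 1020 kg/m³ × 9.80665 m/s² × 5040 m = 5.041×10^7 Pa = 50.41 MPa
Effective stress σ' = σ_v − P_p = 123.1 − 50.41 = 72.705 MPa

73 MPa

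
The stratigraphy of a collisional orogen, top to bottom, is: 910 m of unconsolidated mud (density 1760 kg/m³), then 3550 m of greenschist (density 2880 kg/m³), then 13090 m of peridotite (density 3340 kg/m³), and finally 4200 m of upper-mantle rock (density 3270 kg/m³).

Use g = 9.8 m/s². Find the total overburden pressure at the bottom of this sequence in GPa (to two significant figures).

unconsolidated mud: 1760 kg/m³ × 9.8 m/s² × 910 m = 1.570×10^7 Pa = 0.01570 GPa
greenschist: 2880 kg/m³ × 9.8 m/s² × 3550 m = 1.002×10^8 Pa = 0.1002 GPa
peridotite: 3340 kg/m³ × 9.8 m/s² × 13090 m = 4.285×10^8 Pa = 0.4285 GPa
upper-mantle rock: 3270 kg/m³ × 9.8 m/s² × 4200 m = 1.346×10^8 Pa = 0.1346 GPa
Total = 0.01570 + 0.1002 + 0.4285 + 0.1346 = 0.67895 GPa

0.68 GPa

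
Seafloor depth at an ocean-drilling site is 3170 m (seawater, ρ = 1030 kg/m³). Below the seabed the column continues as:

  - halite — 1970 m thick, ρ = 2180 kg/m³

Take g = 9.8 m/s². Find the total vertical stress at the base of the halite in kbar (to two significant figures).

seawater: 1030 kg/m³ × 9.8 m/s² × 3170 m = 3.200×10^7 Pa = 0.3200 kbar
halite: 2180 kg/m³ × 9.8 m/s² × 1970 m = 4.209×10^7 Pa = 0.4209 kbar
Total = 0.3200 + 0.4209 = 0.74085 kbar

0.74 kbar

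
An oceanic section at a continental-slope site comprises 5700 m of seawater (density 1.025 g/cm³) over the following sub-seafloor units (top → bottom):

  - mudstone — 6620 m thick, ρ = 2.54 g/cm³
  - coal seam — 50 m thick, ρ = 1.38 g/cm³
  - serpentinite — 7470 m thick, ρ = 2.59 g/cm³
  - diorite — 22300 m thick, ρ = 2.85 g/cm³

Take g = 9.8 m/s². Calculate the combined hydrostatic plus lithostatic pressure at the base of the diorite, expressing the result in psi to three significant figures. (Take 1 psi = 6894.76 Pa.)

seawater: 1025 kg/m³ × 9.8 m/s² × 5700 m = 5.726×10^7 Pa = 8304 psi
mudstone: 2540 kg/m³ × 9.8 m/s² × 6620 m = 1.648×10^8 Pa = 23900 psi
coal seam: 1380 kg/m³ × 9.8 m/s² × 50 m = 6.762×10^5 Pa = 98.07 psi
serpentinite: 2590 kg/m³ × 9.8 m/s² × 7470 m = 1.896×10^8 Pa = 27500 psi
diorite: 2850 kg/m³ × 9.8 m/s² × 22300 m = 6.228×10^8 Pa = 90335 psi
Total = 8304 + 23900 + 98.07 + 27500 + 90335 = 1.5014×10^5 psi

150000 psi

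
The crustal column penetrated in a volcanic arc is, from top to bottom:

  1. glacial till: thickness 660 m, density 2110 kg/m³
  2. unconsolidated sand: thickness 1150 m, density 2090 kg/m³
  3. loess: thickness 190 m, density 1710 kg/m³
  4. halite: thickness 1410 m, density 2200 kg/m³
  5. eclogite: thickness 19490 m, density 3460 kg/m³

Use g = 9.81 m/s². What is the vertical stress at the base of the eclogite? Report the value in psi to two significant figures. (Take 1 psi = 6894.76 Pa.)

glacial till: 2110 kg/m³ × 9.81 m/s² × 660 m = 1.366×10^7 Pa = 1981 psi
unconsolidated sand: 2090 kg/m³ × 9.81 m/s² × 1150 m = 2.358×10^7 Pa = 3420 psi
loess: 1710 kg/m³ × 9.81 m/s² × 190 m = 3.187×10^6 Pa = 462.3 psi
halite: 2200 kg/m³ × 9.81 m/s² × 1410 m = 3.043×10^7 Pa = 4414 psi
eclogite: 3460 kg/m³ × 9.81 m/s² × 19490 m = 6.615×10^8 Pa = 95948 psi
Total = 1981 + 3420 + 462.3 + 4414 + 95948 = 1.0623×10^5 psi

110000 psi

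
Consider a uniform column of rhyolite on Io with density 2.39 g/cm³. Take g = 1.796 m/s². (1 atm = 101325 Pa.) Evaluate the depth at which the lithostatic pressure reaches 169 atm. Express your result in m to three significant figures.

h = P/(ρg) = 169 atm / (2390 kg/m³ × 1.796 m/s²) = 1.712×10^7 Pa / 4292.4 Pa/m = 3989.3 m

3990 m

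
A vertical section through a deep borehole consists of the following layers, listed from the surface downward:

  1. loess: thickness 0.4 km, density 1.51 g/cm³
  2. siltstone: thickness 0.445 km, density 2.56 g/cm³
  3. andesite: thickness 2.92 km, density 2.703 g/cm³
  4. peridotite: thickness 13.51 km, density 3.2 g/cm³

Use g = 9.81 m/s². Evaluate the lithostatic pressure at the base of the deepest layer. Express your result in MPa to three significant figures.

519 MPa

loess: 1510 kg/m³ × 9.81 m/s² × 400 m = 5.925×10^6 Pa = 5.925 MPa
siltstone: 2560 kg/m³ × 9.81 m/s² × 445 m = 1.118×10^7 Pa = 11.18 MPa
andesite: 2703 kg/m³ × 9.81 m/s² × 2920 m = 7.743×10^7 Pa = 77.43 MPa
peridotite: 3200 kg/m³ × 9.81 m/s² × 13510 m = 4.241×10^8 Pa = 424.1 MPa
Total = 5.925 + 11.18 + 77.43 + 424.1 = 518.63 MPa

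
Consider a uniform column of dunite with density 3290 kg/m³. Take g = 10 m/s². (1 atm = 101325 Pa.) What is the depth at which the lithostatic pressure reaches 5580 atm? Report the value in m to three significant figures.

17200 m

h = P/(ρg) = 5580 atm / (3290 kg/m³ × 10 m/s²) = 5.654×10^8 Pa / 32900 Pa/m = 17185 m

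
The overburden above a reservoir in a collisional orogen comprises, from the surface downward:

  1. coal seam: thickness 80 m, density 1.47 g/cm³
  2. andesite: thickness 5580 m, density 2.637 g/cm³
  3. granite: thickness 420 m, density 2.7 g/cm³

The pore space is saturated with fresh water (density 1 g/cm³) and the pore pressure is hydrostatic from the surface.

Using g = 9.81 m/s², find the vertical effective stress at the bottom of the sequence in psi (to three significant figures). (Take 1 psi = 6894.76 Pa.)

Overburden (lithostatic) stress σ_v:
coal seam: 1470 kg/m³ × 9.81 m/s² × 80 m = 1.154×10^6 Pa = 1.154 MPa
andesite: 2637 kg/m³ × 9.81 m/s² × 5580 m = 1.443×10^8 Pa = 144.3 MPa
granite: 2700 kg/m³ × 9.81 m/s² × 420 m = 1.112×10^7 Pa = 11.12 MPa
Total = 1.154 + 144.3 + 11.12 = 156.63 MPa
Pore pressure P_p = 1000 kg/m³ × 9.81 m/s² × 6080 m = 5.964×10^7 Pa = 59.64 MPa
Effective stress σ' = σ_v − P_p = 156.6 − 59.64 = 96.982 MPa = 14066 psi

14100 psi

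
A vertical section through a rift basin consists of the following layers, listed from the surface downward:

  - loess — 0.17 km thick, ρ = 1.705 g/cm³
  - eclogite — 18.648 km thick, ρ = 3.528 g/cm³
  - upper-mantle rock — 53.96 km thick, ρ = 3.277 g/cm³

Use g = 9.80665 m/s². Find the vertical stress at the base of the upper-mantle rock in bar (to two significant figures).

24000 bar

loess: 1705 kg/m³ × 9.80665 m/s² × 170 m = 2.842×10^6 Pa = 28.42 bar
eclogite: 3528 kg/m³ × 9.80665 m/s² × 18648 m = 6.452×10^8 Pa = 6452 bar
upper-mantle rock: 3277 kg/m³ × 9.80665 m/s² × 53960 m = 1.734×10^9 Pa = 17341 bar
Total = 28.42 + 6452 + 17341 = 23821 bar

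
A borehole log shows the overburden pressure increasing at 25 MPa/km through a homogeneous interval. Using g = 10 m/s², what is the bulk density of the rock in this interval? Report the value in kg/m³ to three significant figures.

ρ = (dP/dz)/g = 25 MPa/km / 10 m/s² = 25000 Pa/m / 10 m/s² = 2500.0 kg/m³

2500 kg/m³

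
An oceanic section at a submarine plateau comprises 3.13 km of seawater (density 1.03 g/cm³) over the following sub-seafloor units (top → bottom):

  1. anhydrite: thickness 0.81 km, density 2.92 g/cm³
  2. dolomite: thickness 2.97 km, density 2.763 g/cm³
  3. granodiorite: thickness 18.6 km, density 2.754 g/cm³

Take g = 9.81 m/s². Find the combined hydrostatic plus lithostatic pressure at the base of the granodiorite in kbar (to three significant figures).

seawater: 1030 kg/m³ × 9.81 m/s² × 3130 m = 3.163×10^7 Pa = 0.3163 kbar
anhydrite: 2920 kg/m³ × 9.81 m/s² × 810 m = 2.320×10^7 Pa = 0.2320 kbar
dolomite: 2763 kg/m³ × 9.81 m/s² × 2970 m = 8.050×10^7 Pa = 0.8050 kbar
granodiorite: 2754 kg/m³ × 9.81 m/s² × 18600 m = 5.025×10^8 Pa = 5.025 kbar
Total = 0.3163 + 0.2320 + 0.8050 + 5.025 = 6.3784 kbar

6.38 kbar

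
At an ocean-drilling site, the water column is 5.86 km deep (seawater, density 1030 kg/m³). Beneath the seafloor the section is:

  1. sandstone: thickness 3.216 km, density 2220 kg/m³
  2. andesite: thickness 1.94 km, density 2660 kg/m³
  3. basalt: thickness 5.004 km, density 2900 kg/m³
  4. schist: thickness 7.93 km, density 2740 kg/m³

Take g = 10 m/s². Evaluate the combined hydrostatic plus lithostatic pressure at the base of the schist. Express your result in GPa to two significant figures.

0.55 GPa

seawater: 1030 kg/m³ × 10 m/s² × 5860 m = 6.036×10^7 Pa = 0.06036 GPa
sandstone: 2220 kg/m³ × 10 m/s² × 3216 m = 7.140×10^7 Pa = 0.07140 GPa
andesite: 2660 kg/m³ × 10 m/s² × 1940 m = 5.160×10^7 Pa = 0.05160 GPa
basalt: 2900 kg/m³ × 10 m/s² × 5004 m = 1.451×10^8 Pa = 0.1451 GPa
schist: 2740 kg/m³ × 10 m/s² × 7930 m = 2.173×10^8 Pa = 0.2173 GPa
Total = 0.06036 + 0.07140 + 0.05160 + 0.1451 + 0.2173 = 0.54576 GPa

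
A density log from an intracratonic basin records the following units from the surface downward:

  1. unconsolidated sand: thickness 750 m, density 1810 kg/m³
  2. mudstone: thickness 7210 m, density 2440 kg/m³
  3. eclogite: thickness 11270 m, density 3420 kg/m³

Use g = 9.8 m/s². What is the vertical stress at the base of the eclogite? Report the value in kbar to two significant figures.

unconsolidated sand: 1810 kg/m³ × 9.8 m/s² × 750 m = 1.330×10^7 Pa = 0.1330 kbar
mudstone: 2440 kg/m³ × 9.8 m/s² × 7210 m = 1.724×10^8 Pa = 1.724 kbar
eclogite: 3420 kg/m³ × 9.8 m/s² × 11270 m = 3.777×10^8 Pa = 3.777 kbar
Total = 0.1330 + 1.724 + 3.777 = 5.6343 kbar

5.6 kbar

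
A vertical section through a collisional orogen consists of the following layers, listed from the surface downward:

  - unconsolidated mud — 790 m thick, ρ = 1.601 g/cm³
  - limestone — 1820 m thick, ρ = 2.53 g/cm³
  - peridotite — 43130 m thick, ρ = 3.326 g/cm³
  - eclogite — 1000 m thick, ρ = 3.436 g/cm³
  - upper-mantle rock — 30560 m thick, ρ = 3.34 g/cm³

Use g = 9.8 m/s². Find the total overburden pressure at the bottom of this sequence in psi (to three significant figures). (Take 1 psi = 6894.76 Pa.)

362000 psi

unconsolidated mud: 1601 kg/m³ × 9.8 m/s² × 790 m = 1.239×10^7 Pa = 1798 psi
limestone: 2530 kg/m³ × 9.8 m/s² × 1820 m = 4.513×10^7 Pa = 6545 psi
peridotite: 3326 kg/m³ × 9.8 m/s² × 43130 m = 1.406×10^9 Pa = 2.039×10^5 psi
eclogite: 3436 kg/m³ × 9.8 m/s² × 1000 m = 3.367×10^7 Pa = 4884 psi
upper-mantle rock: 3340 kg/m³ × 9.8 m/s² × 30560 m = 1.000×10^9 Pa = 1.451×10^5 psi
Total = 1798 + 6545 + 2.039×10^5 + 4884 + 1.451×10^5 = 3.6220×10^5 psi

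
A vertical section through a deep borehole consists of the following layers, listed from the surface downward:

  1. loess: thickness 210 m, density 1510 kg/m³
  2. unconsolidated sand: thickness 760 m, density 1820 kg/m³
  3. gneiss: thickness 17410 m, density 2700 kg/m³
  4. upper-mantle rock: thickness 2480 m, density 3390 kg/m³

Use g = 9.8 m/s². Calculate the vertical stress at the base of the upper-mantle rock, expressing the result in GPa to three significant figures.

0.560 GPa

loess: 1510 kg/m³ × 9.8 m/s² × 210 m = 3.108×10^6 Pa = 3.108×10^-3 GPa
unconsolidated sand: 1820 kg/m³ × 9.8 m/s² × 760 m = 1.356×10^7 Pa = 0.01356 GPa
gneiss: 2700 kg/m³ × 9.8 m/s² × 17410 m = 4.607×10^8 Pa = 0.4607 GPa
upper-mantle rock: 3390 kg/m³ × 9.8 m/s² × 2480 m = 8.239×10^7 Pa = 0.08239 GPa
Total = 3.108×10^-3 + 0.01356 + 0.4607 + 0.08239 = 0.55972 GPa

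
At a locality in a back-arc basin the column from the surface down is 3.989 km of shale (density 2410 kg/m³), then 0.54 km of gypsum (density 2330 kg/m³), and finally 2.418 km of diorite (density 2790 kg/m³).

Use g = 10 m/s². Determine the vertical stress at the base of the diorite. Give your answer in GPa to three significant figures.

shale: 2410 kg/m³ × 10 m/s² × 3989 m = 9.613×10^7 Pa = 0.09613 GPa
gypsum: 2330 kg/m³ × 10 m/s² × 540 m = 1.258×10^7 Pa = 0.01258 GPa
diorite: 2790 kg/m³ × 10 m/s² × 2418 m = 6.746×10^7 Pa = 0.06746 GPa
Total = 0.09613 + 0.01258 + 0.06746 = 0.17618 GPa

0.176 GPa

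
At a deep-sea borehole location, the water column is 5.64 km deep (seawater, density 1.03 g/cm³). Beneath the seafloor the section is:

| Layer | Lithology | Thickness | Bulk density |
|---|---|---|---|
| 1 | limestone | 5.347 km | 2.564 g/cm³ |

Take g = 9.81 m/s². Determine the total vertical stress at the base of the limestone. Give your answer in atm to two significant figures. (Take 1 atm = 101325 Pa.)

seawater: 1030 kg/m³ × 9.81 m/s² × 5640 m = 5.699×10^7 Pa = 562.4 atm
limestone: 2564 kg/m³ × 9.81 m/s² × 5347 m = 1.345×10^8 Pa = 1327 atm
Total = 562.4 + 1327 = 1889.8 atm

1900 atm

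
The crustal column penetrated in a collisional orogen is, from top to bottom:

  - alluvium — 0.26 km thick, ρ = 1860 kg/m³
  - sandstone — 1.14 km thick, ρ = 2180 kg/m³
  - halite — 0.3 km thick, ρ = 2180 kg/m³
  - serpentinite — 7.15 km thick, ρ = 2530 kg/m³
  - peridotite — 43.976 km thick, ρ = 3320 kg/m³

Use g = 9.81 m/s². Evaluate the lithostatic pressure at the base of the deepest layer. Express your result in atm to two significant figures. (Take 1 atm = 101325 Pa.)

16000 atm

alluvium: 1860 kg/m³ × 9.81 m/s² × 260 m = 4.744×10^6 Pa = 46.82 atm
sandstone: 2180 kg/m³ × 9.81 m/s² × 1140 m = 2.438×10^7 Pa = 240.6 atm
halite: 2180 kg/m³ × 9.81 m/s² × 300 m = 6.416×10^6 Pa = 63.32 atm
serpentinite: 2530 kg/m³ × 9.81 m/s² × 7150 m = 1.775×10^8 Pa = 1751 atm
peridotite: 3320 kg/m³ × 9.81 m/s² × 43976 m = 1.432×10^9 Pa = 14135 atm
Total = 46.82 + 240.6 + 63.32 + 1751 + 14135 = 16237 atm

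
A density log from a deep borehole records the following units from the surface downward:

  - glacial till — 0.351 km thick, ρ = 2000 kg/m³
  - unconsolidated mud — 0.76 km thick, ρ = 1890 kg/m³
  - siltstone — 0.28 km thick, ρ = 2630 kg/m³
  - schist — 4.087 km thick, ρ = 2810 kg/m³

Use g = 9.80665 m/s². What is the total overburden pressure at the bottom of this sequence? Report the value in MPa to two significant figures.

140 MPa

glacial till: 2000 kg/m³ × 9.80665 m/s² × 351 m = 6.884×10^6 Pa = 6.884 MPa
unconsolidated mud: 1890 kg/m³ × 9.80665 m/s² × 760 m = 1.409×10^7 Pa = 14.09 MPa
siltstone: 2630 kg/m³ × 9.80665 m/s² × 280 m = 7.222×10^6 Pa = 7.222 MPa
schist: 2810 kg/m³ × 9.80665 m/s² × 4087 m = 1.126×10^8 Pa = 112.6 MPa
Total = 6.884 + 14.09 + 7.222 + 112.6 = 140.82 MPa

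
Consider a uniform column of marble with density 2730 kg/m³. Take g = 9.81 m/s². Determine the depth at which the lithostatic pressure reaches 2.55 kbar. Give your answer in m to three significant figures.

h = P/(ρg) = 2.55 kbar / (2730 kg/m³ × 9.81 m/s²) = 2.550×10^8 Pa / 26781 Pa/m = 9521.6 m

9520 m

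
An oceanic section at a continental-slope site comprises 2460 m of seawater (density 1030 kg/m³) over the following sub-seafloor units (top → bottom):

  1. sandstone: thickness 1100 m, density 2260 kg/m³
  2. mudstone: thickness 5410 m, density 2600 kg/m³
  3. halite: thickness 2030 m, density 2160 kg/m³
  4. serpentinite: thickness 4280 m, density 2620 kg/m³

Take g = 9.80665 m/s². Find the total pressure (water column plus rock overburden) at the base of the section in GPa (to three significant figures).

0.340 GPa

seawater: 1030 kg/m³ × 9.80665 m/s² × 2460 m = 2.485×10^7 Pa = 0.02485 GPa
sandstone: 2260 kg/m³ × 9.80665 m/s² × 1100 m = 2.438×10^7 Pa = 0.02438 GPa
mudstone: 2600 kg/m³ × 9.80665 m/s² × 5410 m = 1.379×10^8 Pa = 0.1379 GPa
halite: 2160 kg/m³ × 9.80665 m/s² × 2030 m = 4.300×10^7 Pa = 0.04300 GPa
serpentinite: 2620 kg/m³ × 9.80665 m/s² × 4280 m = 1.100×10^8 Pa = 0.1100 GPa
Total = 0.02485 + 0.02438 + 0.1379 + 0.04300 + 0.1100 = 0.34014 GPa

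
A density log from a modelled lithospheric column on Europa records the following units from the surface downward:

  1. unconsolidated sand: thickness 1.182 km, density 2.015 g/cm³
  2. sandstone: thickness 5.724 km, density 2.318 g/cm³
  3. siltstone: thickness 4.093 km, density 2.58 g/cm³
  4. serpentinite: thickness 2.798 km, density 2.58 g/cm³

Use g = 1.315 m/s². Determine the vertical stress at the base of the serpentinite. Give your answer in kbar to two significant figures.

0.44 kbar

unconsolidated sand: 2015 kg/m³ × 1.315 m/s² × 1182 m = 3.132×10^6 Pa = 0.03132 kbar
sandstone: 2318 kg/m³ × 1.315 m/s² × 5724 m = 1.745×10^7 Pa = 0.1745 kbar
siltstone: 2580 kg/m³ × 1.315 m/s² × 4093 m = 1.389×10^7 Pa = 0.1389 kbar
serpentinite: 2580 kg/m³ × 1.315 m/s² × 2798 m = 9.493×10^6 Pa = 0.09493 kbar
Total = 0.03132 + 0.1745 + 0.1389 + 0.09493 = 0.43959 kbar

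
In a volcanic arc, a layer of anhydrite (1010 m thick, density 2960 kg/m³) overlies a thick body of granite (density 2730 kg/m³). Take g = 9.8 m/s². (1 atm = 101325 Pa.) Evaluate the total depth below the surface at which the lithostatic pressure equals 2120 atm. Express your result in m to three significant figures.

7940 m

Pressure at base of upper layers: 2960×9.8×1010 = 2.930×10^7 Pa = 289.1 atm
Remaining pressure to be supplied by granite: 2.148×10^8 − 2.930×10^7 = 1.855×10^8 Pa
Additional depth in granite = 1.855×10^8 Pa / (2730 kg/m³ × 9.8 m/s²) = 6934.0 m
Total depth = 1010 m + 6934.0 m = 7944.0 m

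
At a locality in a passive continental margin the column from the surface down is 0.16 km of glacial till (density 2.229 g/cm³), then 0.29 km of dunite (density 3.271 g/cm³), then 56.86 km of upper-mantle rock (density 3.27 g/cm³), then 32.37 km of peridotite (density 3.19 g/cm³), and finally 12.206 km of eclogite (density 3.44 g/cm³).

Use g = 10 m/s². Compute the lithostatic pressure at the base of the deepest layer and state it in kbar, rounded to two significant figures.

33 kbar

glacial till: 2229 kg/m³ × 10 m/s² × 160 m = 3.566×10^6 Pa = 0.03566 kbar
dunite: 3271 kg/m³ × 10 m/s² × 290 m = 9.486×10^6 Pa = 0.09486 kbar
upper-mantle rock: 3270 kg/m³ × 10 m/s² × 56860 m = 1.859×10^9 Pa = 18.59 kbar
peridotite: 3190 kg/m³ × 10 m/s² × 32370 m = 1.033×10^9 Pa = 10.33 kbar
eclogite: 3440 kg/m³ × 10 m/s² × 12206 m = 4.199×10^8 Pa = 4.199 kbar
Total = 0.03566 + 0.09486 + 18.59 + 10.33 + 4.199 = 33.249 kbar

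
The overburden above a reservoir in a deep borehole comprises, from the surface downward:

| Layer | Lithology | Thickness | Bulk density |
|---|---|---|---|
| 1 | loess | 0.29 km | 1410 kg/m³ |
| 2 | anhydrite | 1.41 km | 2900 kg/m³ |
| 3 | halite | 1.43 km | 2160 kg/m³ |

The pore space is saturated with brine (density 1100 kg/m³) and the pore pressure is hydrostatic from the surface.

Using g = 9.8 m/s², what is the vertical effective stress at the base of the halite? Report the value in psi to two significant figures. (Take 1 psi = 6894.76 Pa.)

Overburden (lithostatic) stress σ_v:
loess: 1410 kg/m³ × 9.8 m/s² × 290 m = 4.007×10^6 Pa = 4.007 MPa
anhydrite: 2900 kg/m³ × 9.8 m/s² × 1410 m = 4.007×10^7 Pa = 40.07 MPa
halite: 2160 kg/m³ × 9.8 m/s² × 1430 m = 3.027×10^7 Pa = 30.27 MPa
Total = 4.007 + 40.07 + 30.27 = 74.350 MPa
Pore pressure P_p = 1100 kg/m³ × 9.8 m/s² × 3130 m = 3.374×10^7 Pa = 33.74 MPa
Effective stress σ' = σ_v − P_p = 74.35 − 33.74 = 40.608 MPa = 5889.7 psi

5900 psi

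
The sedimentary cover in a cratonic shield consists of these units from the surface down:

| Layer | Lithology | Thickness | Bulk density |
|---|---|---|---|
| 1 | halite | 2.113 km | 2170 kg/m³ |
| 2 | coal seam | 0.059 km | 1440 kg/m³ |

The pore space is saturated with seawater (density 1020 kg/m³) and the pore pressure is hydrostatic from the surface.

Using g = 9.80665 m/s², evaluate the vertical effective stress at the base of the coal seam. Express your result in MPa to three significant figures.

Overburden (lithostatic) stress σ_v:
halite: 2170 kg/m³ × 9.80665 m/s² × 2113 m = 4.497×10^7 Pa = 44.97 MPa
coal seam: 1440 kg/m³ × 9.80665 m/s² × 59 m = 8.332×10^5 Pa = 0.8332 MPa
Total = 44.97 + 0.8332 = 45.799 MPa
Pore pressure P_p = 1020 kg/m³ × 9.80665 m/s² × 2172 m = 2.173×10^7 Pa = 21.73 MPa
Effective stress σ' = σ_v − P_p = 45.80 − 21.73 = 24.073 MPa

24.1 MPa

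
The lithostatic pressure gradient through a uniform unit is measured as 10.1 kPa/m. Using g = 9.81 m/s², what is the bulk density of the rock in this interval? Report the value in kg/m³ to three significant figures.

1030 kg/m³

ρ = (dP/dz)/g = 10.1 kPa/m / 9.81 m/s² = 10100 Pa/m / 9.81 m/s² = 1029.6 kg/m³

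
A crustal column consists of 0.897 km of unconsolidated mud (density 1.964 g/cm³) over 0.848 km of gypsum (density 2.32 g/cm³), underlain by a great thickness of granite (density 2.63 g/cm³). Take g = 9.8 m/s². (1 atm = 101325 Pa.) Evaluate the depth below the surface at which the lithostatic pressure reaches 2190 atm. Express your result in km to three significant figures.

8.94 km

Pressure at base of upper layers: 1964×9.8×897 + 2320×9.8×848 = 3.654×10^7 Pa = 360.7 atm
Remaining pressure to be supplied by granite: 2.219×10^8 − 3.654×10^7 = 1.854×10^8 Pa
Additional depth in granite = 1.854×10^8 Pa / (2630 kg/m³ × 9.8 m/s²) = 7191.6 m
Total depth = 1745 m + 7191.6 m = 8936.6 m
= 8.9366 km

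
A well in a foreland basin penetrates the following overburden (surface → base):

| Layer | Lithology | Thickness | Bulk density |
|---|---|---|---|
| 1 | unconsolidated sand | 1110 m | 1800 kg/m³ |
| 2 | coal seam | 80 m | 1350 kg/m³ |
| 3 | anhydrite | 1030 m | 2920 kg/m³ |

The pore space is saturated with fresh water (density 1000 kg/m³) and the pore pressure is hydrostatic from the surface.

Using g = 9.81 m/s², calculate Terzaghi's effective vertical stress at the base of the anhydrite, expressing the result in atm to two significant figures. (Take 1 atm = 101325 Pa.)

Overburden (lithostatic) stress σ_v:
unconsolidated sand: 1800 kg/m³ × 9.81 m/s² × 1110 m = 1.960×10^7 Pa = 19.60 MPa
coal seam: 1350 kg/m³ × 9.81 m/s² × 80 m = 1.059×10^6 Pa = 1.059 MPa
anhydrite: 2920 kg/m³ × 9.81 m/s² × 1030 m = 2.950×10^7 Pa = 29.50 MPa
Total = 19.60 + 1.059 + 29.50 = 50.164 MPa
Pore pressure P_p = 1000 kg/m³ × 9.81 m/s² × 2220 m = 2.178×10^7 Pa = 21.78 MPa
Effective stress σ' = σ_v − P_p = 50.16 − 21.78 = 28.386 MPa = 280.15 atm

280 atm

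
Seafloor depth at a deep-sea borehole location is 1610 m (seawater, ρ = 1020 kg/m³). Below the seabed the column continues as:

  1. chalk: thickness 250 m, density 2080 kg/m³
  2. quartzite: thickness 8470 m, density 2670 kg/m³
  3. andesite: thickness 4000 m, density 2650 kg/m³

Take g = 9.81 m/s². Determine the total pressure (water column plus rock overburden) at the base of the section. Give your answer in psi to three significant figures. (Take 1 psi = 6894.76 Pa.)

50300 psi

seawater: 1020 kg/m³ × 9.81 m/s² × 1610 m = 1.611×10^7 Pa = 2337 psi
chalk: 2080 kg/m³ × 9.81 m/s² × 250 m = 5.101×10^6 Pa = 739.9 psi
quartzite: 2670 kg/m³ × 9.81 m/s² × 8470 m = 2.219×10^8 Pa = 32177 psi
andesite: 2650 kg/m³ × 9.81 m/s² × 4000 m = 1.040×10^8 Pa = 15082 psi
Total = 2337 + 739.9 + 32177 + 15082 = 50335 psi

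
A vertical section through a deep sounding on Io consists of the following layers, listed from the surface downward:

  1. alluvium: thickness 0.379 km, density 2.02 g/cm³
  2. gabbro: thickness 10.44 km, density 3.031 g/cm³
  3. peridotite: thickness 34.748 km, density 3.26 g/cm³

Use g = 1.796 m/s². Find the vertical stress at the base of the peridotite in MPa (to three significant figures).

262 MPa

alluvium: 2020 kg/m³ × 1.796 m/s² × 379 m = 1.375×10^6 Pa = 1.375 MPa
gabbro: 3031 kg/m³ × 1.796 m/s² × 10440 m = 5.683×10^7 Pa = 56.83 MPa
peridotite: 3260 kg/m³ × 1.796 m/s² × 34748 m = 2.034×10^8 Pa = 203.4 MPa
Total = 1.375 + 56.83 + 203.4 = 261.66 MPa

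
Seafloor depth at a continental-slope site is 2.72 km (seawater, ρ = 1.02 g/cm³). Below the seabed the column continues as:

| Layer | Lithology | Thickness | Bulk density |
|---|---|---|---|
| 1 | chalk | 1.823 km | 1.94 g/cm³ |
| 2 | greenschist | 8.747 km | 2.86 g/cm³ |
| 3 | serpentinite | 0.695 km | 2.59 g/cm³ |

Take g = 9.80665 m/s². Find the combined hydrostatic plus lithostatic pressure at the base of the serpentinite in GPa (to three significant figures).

seawater: 1020 kg/m³ × 9.80665 m/s² × 2720 m = 2.721×10^7 Pa = 0.02721 GPa
chalk: 1940 kg/m³ × 9.80665 m/s² × 1823 m = 3.468×10^7 Pa = 0.03468 GPa
greenschist: 2860 kg/m³ × 9.80665 m/s² × 8747 m = 2.453×10^8 Pa = 0.2453 GPa
serpentinite: 2590 kg/m³ × 9.80665 m/s² × 695 m = 1.765×10^7 Pa = 0.01765 GPa
Total = 0.02721 + 0.03468 + 0.2453 + 0.01765 = 0.32487 GPa

0.325 GPa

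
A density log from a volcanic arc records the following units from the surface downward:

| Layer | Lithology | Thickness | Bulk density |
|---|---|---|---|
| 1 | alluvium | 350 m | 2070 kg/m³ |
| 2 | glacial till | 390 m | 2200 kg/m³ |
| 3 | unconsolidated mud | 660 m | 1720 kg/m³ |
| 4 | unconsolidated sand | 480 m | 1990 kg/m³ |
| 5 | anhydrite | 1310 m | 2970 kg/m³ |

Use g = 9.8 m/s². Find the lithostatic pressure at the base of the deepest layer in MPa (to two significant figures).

74 MPa

alluvium: 2070 kg/m³ × 9.8 m/s² × 350 m = 7.100×10^6 Pa = 7.100 MPa
glacial till: 2200 kg/m³ × 9.8 m/s² × 390 m = 8.408×10^6 Pa = 8.408 MPa
unconsolidated mud: 1720 kg/m³ × 9.8 m/s² × 660 m = 1.112×10^7 Pa = 11.12 MPa
unconsolidated sand: 1990 kg/m³ × 9.8 m/s² × 480 m = 9.361×10^6 Pa = 9.361 MPa
anhydrite: 2970 kg/m³ × 9.8 m/s² × 1310 m = 3.813×10^7 Pa = 38.13 MPa
Total = 7.100 + 8.408 + 11.12 + 9.361 + 38.13 = 74.123 MPa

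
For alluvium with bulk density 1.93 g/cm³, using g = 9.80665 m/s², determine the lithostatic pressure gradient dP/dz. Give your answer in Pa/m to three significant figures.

18900 Pa/m

dP/dz = ρg = 1930 kg/m³ × 9.80665 m/s² = 18927 Pa/m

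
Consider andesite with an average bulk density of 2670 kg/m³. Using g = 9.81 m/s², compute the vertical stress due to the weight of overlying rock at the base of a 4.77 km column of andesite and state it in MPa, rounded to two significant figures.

120 MPa

andesite: 2670 kg/m³ × 9.81 m/s² × 4770 m = 1.249×10^8 Pa = 124.9 MPa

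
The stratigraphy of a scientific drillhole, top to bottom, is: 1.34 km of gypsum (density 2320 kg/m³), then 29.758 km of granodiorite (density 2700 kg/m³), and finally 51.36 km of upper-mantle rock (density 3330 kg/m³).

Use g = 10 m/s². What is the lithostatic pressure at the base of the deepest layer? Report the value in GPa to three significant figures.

gypsum: 2320 kg/m³ × 10 m/s² × 1340 m = 3.109×10^7 Pa = 0.03109 GPa
granodiorite: 2700 kg/m³ × 10 m/s² × 29758 m = 8.035×10^8 Pa = 0.8035 GPa
upper-mantle rock: 3330 kg/m³ × 10 m/s² × 51360 m = 1.710×10^9 Pa = 1.710 GPa
Total = 0.03109 + 0.8035 + 1.710 = 2.5448 GPa

2.54 GPa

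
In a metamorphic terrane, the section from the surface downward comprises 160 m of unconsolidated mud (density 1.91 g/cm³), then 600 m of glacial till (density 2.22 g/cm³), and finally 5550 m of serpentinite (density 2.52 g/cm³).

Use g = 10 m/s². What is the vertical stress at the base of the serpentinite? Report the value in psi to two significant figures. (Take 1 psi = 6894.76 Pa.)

23000 psi

unconsolidated mud: 1910 kg/m³ × 10 m/s² × 160 m = 3.056×10^6 Pa = 443.2 psi
glacial till: 2220 kg/m³ × 10 m/s² × 600 m = 1.332×10^7 Pa = 1932 psi
serpentinite: 2520 kg/m³ × 10 m/s² × 5550 m = 1.399×10^8 Pa = 20285 psi
Total = 443.2 + 1932 + 20285 = 22660 psi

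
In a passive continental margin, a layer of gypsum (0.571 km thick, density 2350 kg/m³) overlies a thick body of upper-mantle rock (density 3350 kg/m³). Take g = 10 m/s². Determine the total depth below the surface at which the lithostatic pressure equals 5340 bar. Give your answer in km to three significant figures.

16.1 km

Pressure at base of upper layers: 2350×10×571 = 1.342×10^7 Pa = 134.2 bar
Remaining pressure to be supplied by upper-mantle rock: 5.340×10^8 − 1.342×10^7 = 5.206×10^8 Pa
Additional depth in upper-mantle rock = 5.206×10^8 Pa / (3350 kg/m³ × 10 m/s²) = 15540 m
Total depth = 571 m + 15540 m = 16111 m
= 16.111 km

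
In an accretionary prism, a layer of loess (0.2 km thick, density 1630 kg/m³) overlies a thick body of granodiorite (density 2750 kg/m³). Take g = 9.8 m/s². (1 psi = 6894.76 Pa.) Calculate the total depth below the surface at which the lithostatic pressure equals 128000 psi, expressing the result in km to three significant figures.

Pressure at base of upper layers: 1630×9.8×200 = 3.195×10^6 Pa = 463.4 psi
Remaining pressure to be supplied by granodiorite: 8.825×10^8 − 3.195×10^6 = 8.793×10^8 Pa
Additional depth in granodiorite = 8.793×10^8 Pa / (2750 kg/m³ × 9.8 m/s²) = 32628 m
Total depth = 200 m + 32628 m = 32828 m
= 32.828 km

32.8 km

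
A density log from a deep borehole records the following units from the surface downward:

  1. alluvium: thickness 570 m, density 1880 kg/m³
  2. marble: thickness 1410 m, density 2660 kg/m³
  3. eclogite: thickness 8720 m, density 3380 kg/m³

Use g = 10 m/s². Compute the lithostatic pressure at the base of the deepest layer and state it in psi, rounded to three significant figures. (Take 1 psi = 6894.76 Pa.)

49700 psi

alluvium: 1880 kg/m³ × 10 m/s² × 570 m = 1.072×10^7 Pa = 1554 psi
marble: 2660 kg/m³ × 10 m/s² × 1410 m = 3.751×10^7 Pa = 5440 psi
eclogite: 3380 kg/m³ × 10 m/s² × 8720 m = 2.947×10^8 Pa = 42748 psi
Total = 1554 + 5440 + 42748 = 49742 psi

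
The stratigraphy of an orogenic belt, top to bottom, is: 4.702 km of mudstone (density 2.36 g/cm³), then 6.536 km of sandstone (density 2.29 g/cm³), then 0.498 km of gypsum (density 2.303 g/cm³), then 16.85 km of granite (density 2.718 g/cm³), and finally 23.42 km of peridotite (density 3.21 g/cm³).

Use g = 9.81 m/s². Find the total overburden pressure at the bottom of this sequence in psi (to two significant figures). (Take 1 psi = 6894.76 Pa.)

210000 psi

mudstone: 2360 kg/m³ × 9.81 m/s² × 4702 m = 1.089×10^8 Pa = 15789 psi
sandstone: 2290 kg/m³ × 9.81 m/s² × 6536 m = 1.468×10^8 Pa = 21296 psi
gypsum: 2303 kg/m³ × 9.81 m/s² × 498 m = 1.125×10^7 Pa = 1632 psi
granite: 2718 kg/m³ × 9.81 m/s² × 16850 m = 4.493×10^8 Pa = 65163 psi
peridotite: 3210 kg/m³ × 9.81 m/s² × 23420 m = 7.375×10^8 Pa = 1.070×10^5 psi
Total = 15789 + 21296 + 1632 + 65163 + 1.070×10^5 = 2.1084×10^5 psi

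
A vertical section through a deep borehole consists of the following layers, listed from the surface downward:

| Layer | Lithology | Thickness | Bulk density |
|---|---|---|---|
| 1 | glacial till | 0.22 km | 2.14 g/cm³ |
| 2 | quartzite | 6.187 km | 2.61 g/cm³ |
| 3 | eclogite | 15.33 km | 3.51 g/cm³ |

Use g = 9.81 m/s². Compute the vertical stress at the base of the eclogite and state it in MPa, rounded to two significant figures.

690 MPa

glacial till: 2140 kg/m³ × 9.81 m/s² × 220 m = 4.619×10^6 Pa = 4.619 MPa
quartzite: 2610 kg/m³ × 9.81 m/s² × 6187 m = 1.584×10^8 Pa = 158.4 MPa
eclogite: 3510 kg/m³ × 9.81 m/s² × 15330 m = 5.279×10^8 Pa = 527.9 MPa
Total = 4.619 + 158.4 + 527.9 = 690.89 MPa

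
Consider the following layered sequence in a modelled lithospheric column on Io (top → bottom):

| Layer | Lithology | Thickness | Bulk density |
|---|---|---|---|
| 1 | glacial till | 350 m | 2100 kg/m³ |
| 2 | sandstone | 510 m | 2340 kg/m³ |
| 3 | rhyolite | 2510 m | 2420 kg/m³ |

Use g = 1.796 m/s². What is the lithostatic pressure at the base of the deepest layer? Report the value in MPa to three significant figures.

14.4 MPa

glacial till: 2100 kg/m³ × 1.796 m/s² × 350 m = 1.320×10^6 Pa = 1.320 MPa
sandstone: 2340 kg/m³ × 1.796 m/s² × 510 m = 2.143×10^6 Pa = 2.143 MPa
rhyolite: 2420 kg/m³ × 1.796 m/s² × 2510 m = 1.091×10^7 Pa = 10.91 MPa
Total = 1.320 + 2.143 + 10.91 = 14.373 MPa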